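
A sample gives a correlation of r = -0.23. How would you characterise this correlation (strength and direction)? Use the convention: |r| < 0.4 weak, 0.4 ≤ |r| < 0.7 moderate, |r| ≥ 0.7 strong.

weak negative

r = -0.23 < 0 so the relationship is negative.
|r| = 0.23, which falls in the weak range.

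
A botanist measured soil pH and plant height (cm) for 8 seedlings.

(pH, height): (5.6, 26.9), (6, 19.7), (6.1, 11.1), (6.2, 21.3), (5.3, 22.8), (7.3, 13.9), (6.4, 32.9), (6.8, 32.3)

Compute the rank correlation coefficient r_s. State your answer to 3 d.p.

0.024

Rank pH: 2, 3, 4, 5, 1, 8, 6, 7
Rank height: 6, 3, 1, 4, 5, 2, 8, 7
d = rank(pH) − rank(height): -4, 0, 3, 1, -4, 6, -2, 0; Σd² = 82
ρ = 1 − 6Σd² / [n(n²−1)] = 1 − 6×82 / (8×63) = 1 − 492/504 ≈ 0.024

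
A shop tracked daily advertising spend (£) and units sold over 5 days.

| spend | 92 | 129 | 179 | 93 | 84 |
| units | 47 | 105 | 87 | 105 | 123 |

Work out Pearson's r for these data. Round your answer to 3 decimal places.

-0.077

n = 5, Σx = 577, Σy = 467, Σx² = 72851, Σy² = 46957, Σxy = 53539
nΣxy − ΣxΣy = 267695 − 269459 = -1764
nΣx² − (Σx)² = 364255 − 332929 = 31326; nΣy² − (Σy)² = 234785 − 218089 = 16696
r = -1764 / √(31326 × 16696) = -1764 / 22869.6064 ≈ -0.077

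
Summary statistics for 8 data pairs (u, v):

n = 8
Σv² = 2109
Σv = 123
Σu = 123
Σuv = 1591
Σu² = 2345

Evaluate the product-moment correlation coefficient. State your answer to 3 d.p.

r = (nΣuv − ΣuΣv) / √[(nΣu² − (Σu)²)(nΣv² − (Σv)²)]
Numerator: 8×1591 − 123×123 = -2401
Denominator: √[(18760 − 15129)(16872 − 15129)] = √[3631 × 1743] = 2515.7172
r = -2401 / 2515.7172 ≈ -0.954

-0.954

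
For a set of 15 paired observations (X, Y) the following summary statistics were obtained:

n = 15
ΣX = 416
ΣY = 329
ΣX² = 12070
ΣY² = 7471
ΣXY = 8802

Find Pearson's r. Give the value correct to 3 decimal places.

-0.874

r = (nΣXY − ΣXΣY) / √[(nΣX² − (ΣX)²)(nΣY² − (ΣY)²)]
Numerator: 15×8802 − 416×329 = -4834
Denominator: √[(181050 − 173056)(112065 − 108241)] = √[7994 × 3824] = 5528.9290
r = -4834 / 5528.9290 ≈ -0.874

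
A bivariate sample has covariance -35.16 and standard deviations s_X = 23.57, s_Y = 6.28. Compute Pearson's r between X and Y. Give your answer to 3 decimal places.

-0.238

r = Cov(X,Y) / (s_X · s_Y) = -35.16 / (23.57 × 6.28)
  = -35.16 / 148.0196 ≈ -0.238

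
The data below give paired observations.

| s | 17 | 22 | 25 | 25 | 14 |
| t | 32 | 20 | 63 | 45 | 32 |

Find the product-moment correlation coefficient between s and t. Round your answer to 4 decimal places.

n = 5, Σs = 103, Σt = 192, Σs² = 2219, Σt² = 8442, Σst = 4132
nΣst − ΣsΣt = 20660 − 19776 = 884
nΣs² − (Σs)² = 11095 − 10609 = 486; nΣt² − (Σt)² = 42210 − 36864 = 5346
r = 884 / √(486 × 5346) = 884 / 1611.8796 ≈ 0.5484

0.5484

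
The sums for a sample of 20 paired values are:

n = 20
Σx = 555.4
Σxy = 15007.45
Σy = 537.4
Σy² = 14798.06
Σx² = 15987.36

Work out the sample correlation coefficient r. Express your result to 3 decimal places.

0.187

r = (nΣxy − ΣxΣy) / √[(nΣx² − (Σx)²)(nΣy² − (Σy)²)]
Numerator: 20×15007.45 − 555.4×537.4 = 1677.04
Denominator: √[(319747.2 − 308469.16)(295961.2 − 288798.76)] = √[11278.04 × 7162.44] = 8987.6740
r = 1677.04 / 8987.6740 ≈ 0.187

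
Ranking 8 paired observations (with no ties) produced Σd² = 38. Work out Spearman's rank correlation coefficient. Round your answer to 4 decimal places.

ρ = 1 − 6Σd² / [n(n²−1)] = 1 − 6×38 / (8×63)
  = 1 − 228/504 = 1 − 0.45238 ≈ 0.5476

0.5476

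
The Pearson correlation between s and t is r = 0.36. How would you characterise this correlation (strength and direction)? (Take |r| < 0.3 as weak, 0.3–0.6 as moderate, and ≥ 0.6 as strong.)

r = 0.36 > 0 so the relationship is positive.
|r| = 0.36, which falls in the moderate range.

moderate positive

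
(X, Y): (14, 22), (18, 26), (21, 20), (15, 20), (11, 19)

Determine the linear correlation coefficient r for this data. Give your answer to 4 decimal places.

n = 5, ΣX = 79, ΣY = 107, ΣX² = 1307, ΣY² = 2321, ΣXY = 1705
nΣXY − ΣXΣY = 8525 − 8453 = 72
nΣX² − (ΣX)² = 6535 − 6241 = 294; nΣY² − (ΣY)² = 11605 − 11449 = 156
r = 72 / √(294 × 156) = 72 / 214.1588 ≈ 0.3362

0.3362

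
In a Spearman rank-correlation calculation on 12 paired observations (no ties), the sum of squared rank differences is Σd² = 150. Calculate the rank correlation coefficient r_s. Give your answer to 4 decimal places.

0.4755

ρ = 1 − 6Σd² / [n(n²−1)] = 1 − 6×150 / (12×143)
  = 1 − 900/1716 = 1 − 0.52448 ≈ 0.4755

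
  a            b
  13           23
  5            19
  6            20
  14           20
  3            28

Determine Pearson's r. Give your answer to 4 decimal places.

-0.3286

n = 5, Σa = 41, Σb = 110, Σa² = 435, Σb² = 2474, Σab = 878
nΣab − ΣaΣb = 4390 − 4510 = -120
nΣa² − (Σa)² = 2175 − 1681 = 494; nΣb² − (Σb)² = 12370 − 12100 = 270
r = -120 / √(494 × 270) = -120 / 365.2123 ≈ -0.3286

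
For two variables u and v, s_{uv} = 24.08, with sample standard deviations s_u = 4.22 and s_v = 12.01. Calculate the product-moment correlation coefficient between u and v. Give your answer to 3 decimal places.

r = Cov(u,v) / (s_u · s_v) = 24.08 / (4.22 × 12.01)
  = 24.08 / 50.6822 ≈ 0.475

0.475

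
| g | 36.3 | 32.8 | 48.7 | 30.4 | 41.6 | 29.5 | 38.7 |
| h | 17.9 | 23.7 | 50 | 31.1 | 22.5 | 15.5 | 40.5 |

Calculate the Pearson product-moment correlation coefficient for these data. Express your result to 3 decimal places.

0.684

n = 7, Σg = 258, Σh = 201.2, Σg² = 9787.88, Σh² = 6736.06, Σgh = 7768.17
nΣgh − ΣgΣh = 54377.19 − 51909.6 = 2467.59
nΣg² − (Σg)² = 68515.16 − 66564 = 1951.16; nΣh² − (Σh)² = 47152.42 − 40481.44 = 6670.98
r = 2467.59 / √(1951.16 × 6670.98) = 2467.59 / 3607.7901 ≈ 0.684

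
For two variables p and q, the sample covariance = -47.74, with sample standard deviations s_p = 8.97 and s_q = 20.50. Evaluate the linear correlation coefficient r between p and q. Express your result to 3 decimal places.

r = Cov(p,q) / (s_p · s_q) = -47.74 / (8.97 × 20.50)
  = -47.74 / 183.8850 ≈ -0.260

-0.260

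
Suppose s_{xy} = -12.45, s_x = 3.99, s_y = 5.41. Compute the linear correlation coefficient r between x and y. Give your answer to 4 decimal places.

r = Cov(x,y) / (s_x · s_y) = -12.45 / (3.99 × 5.41)
  = -12.45 / 21.5859 ≈ -0.5768

-0.5768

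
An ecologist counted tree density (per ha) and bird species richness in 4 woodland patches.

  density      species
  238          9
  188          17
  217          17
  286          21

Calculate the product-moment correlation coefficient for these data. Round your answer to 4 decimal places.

n = 4, Σx = 929, Σy = 64, Σx² = 220873, Σy² = 1100, Σxy = 15033
nΣxy − ΣxΣy = 60132 − 59456 = 676
nΣx² − (Σx)² = 883492 − 863041 = 20451; nΣy² − (Σy)² = 4400 − 4096 = 304
r = 676 / √(20451 × 304) = 676 / 2493.4121 ≈ 0.2711

0.2711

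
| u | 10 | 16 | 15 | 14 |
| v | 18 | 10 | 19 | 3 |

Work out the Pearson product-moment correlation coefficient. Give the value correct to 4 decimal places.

n = 4, Σu = 55, Σv = 50, Σu² = 777, Σv² = 794, Σuv = 667
nΣuv − ΣuΣv = 2668 − 2750 = -82
nΣu² − (Σu)² = 3108 − 3025 = 83; nΣv² − (Σv)² = 3176 − 2500 = 676
r = -82 / √(83 × 676) = -82 / 236.8713 ≈ -0.3462

-0.3462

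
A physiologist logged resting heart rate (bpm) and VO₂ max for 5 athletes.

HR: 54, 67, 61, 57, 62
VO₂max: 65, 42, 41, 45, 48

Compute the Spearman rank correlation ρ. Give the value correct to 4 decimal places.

-0.5000

Rank HR: 1, 5, 3, 2, 4
Rank VO₂max: 5, 2, 1, 3, 4
d = rank(HR) − rank(VO₂max): -4, 3, 2, -1, 0; Σd² = 30
ρ = 1 − 6Σd² / [n(n²−1)] = 1 − 6×30 / (5×24) = 1 − 180/120 ≈ -0.5000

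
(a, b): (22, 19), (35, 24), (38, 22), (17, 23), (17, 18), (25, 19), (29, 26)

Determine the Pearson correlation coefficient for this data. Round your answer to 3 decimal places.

0.486

n = 7, Σa = 183, Σb = 151, Σa² = 5197, Σb² = 3311, Σab = 4020
nΣab − ΣaΣb = 28140 − 27633 = 507
nΣa² − (Σa)² = 36379 − 33489 = 2890; nΣb² − (Σb)² = 23177 − 22801 = 376
r = 507 / √(2890 × 376) = 507 / 1042.4203 ≈ 0.486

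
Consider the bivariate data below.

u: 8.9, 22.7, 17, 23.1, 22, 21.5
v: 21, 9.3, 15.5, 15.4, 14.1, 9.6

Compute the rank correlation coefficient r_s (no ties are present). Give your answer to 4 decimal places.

Rank u: 1, 5, 2, 6, 4, 3
Rank v: 6, 1, 5, 4, 3, 2
d = rank(u) − rank(v): -5, 4, -3, 2, 1, 1; Σd² = 56
ρ = 1 − 6Σd² / [n(n²−1)] = 1 − 6×56 / (6×35) = 1 − 336/210 ≈ -0.6000

-0.6000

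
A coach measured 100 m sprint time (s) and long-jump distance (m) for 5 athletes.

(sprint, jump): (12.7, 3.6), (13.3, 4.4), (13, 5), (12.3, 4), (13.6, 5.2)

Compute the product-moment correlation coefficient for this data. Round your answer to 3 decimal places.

0.740

n = 5, Σx = 64.9, Σy = 22.2, Σx² = 843.43, Σy² = 100.36, Σxy = 289.16
nΣxy − ΣxΣy = 1445.8 − 1440.78 = 5.02
nΣx² − (Σx)² = 4217.15 − 4212.01 = 5.14; nΣy² − (Σy)² = 501.8 − 492.84 = 8.96
r = 5.02 / √(5.14 × 8.96) = 5.02 / 6.7863 ≈ 0.740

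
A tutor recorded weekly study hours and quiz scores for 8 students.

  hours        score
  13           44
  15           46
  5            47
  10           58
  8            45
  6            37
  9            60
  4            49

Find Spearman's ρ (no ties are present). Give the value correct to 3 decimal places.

-0.071

Rank hours: 7, 8, 2, 6, 4, 3, 5, 1
Rank score: 2, 4, 5, 7, 3, 1, 8, 6
d = rank(hours) − rank(score): 5, 4, -3, -1, 1, 2, -3, -5; Σd² = 90
ρ = 1 − 6Σd² / [n(n²−1)] = 1 − 6×90 / (8×63) = 1 − 540/504 ≈ -0.071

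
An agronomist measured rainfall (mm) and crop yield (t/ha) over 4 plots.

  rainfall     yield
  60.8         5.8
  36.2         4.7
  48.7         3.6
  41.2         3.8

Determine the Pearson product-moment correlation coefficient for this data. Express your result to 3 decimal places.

0.567

n = 4, Σx = 186.9, Σy = 17.9, Σx² = 9076.21, Σy² = 83.13, Σxy = 854.66
nΣxy − ΣxΣy = 3418.64 − 3345.51 = 73.13
nΣx² − (Σx)² = 36304.84 − 34931.61 = 1373.23; nΣy² − (Σy)² = 332.52 − 320.41 = 12.11
r = 73.13 / √(1373.23 × 12.11) = 73.13 / 128.9566 ≈ 0.567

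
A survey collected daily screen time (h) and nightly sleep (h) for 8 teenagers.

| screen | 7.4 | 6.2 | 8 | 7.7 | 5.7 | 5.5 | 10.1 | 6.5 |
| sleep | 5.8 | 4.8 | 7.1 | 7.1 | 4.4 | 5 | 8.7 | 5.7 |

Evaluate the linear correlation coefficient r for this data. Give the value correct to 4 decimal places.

n = 8, Σx = 57.1, Σy = 48.6, Σx² = 423.49, Σy² = 310.04, Σxy = 361.65
nΣxy − ΣxΣy = 2893.2 − 2775.06 = 118.14
nΣx² − (Σx)² = 3387.92 − 3260.41 = 127.51; nΣy² − (Σy)² = 2480.32 − 2361.96 = 118.36
r = 118.14 / √(127.51 × 118.36) = 118.14 / 122.8498 ≈ 0.9617

0.9617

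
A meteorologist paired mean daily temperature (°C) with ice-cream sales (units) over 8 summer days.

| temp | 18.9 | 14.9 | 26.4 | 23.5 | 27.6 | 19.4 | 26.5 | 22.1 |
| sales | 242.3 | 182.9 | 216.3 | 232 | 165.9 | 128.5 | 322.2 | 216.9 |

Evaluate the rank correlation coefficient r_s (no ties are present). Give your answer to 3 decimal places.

0.095

Rank temp: 2, 1, 6, 5, 8, 3, 7, 4
Rank sales: 7, 3, 4, 6, 2, 1, 8, 5
d = rank(temp) − rank(sales): -5, -2, 2, -1, 6, 2, -1, -1; Σd² = 76
ρ = 1 − 6Σd² / [n(n²−1)] = 1 − 6×76 / (8×63) = 1 − 456/504 ≈ 0.095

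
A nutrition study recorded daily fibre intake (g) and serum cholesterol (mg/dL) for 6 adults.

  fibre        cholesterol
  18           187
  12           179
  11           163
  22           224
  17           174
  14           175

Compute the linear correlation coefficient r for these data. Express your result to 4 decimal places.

0.8624

n = 6, Σx = 94, Σy = 1102, Σx² = 1558, Σy² = 204656, Σxy = 17643
nΣxy − ΣxΣy = 105858 − 103588 = 2270
nΣx² − (Σx)² = 9348 − 8836 = 512; nΣy² − (Σy)² = 1227936 − 1214404 = 13532
r = 2270 / √(512 × 13532) = 2270 / 2632.1824 ≈ 0.8624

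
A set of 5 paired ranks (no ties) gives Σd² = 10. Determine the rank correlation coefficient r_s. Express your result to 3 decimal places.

ρ = 1 − 6Σd² / [n(n²−1)] = 1 − 6×10 / (5×24)
  = 1 − 60/120 = 1 − 0.5000 ≈ 0.500

0.500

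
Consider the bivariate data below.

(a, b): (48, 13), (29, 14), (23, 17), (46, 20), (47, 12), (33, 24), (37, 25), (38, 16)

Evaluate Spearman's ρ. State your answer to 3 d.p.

Rank a: 8, 2, 1, 6, 7, 3, 4, 5
Rank b: 2, 3, 5, 6, 1, 7, 8, 4
d = rank(a) − rank(b): 6, -1, -4, 0, 6, -4, -4, 1; Σd² = 122
ρ = 1 − 6Σd² / [n(n²−1)] = 1 − 6×122 / (8×63) = 1 − 732/504 ≈ -0.452

-0.452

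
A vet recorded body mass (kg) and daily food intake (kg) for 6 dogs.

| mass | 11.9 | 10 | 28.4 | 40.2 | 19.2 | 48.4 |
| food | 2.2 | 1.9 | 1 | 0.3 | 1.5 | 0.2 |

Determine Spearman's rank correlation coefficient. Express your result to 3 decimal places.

-0.943

Rank mass: 2, 1, 4, 5, 3, 6
Rank food: 6, 5, 3, 2, 4, 1
d = rank(mass) − rank(food): -4, -4, 1, 3, -1, 5; Σd² = 68
ρ = 1 − 6Σd² / [n(n²−1)] = 1 − 6×68 / (6×35) = 1 − 408/210 ≈ -0.943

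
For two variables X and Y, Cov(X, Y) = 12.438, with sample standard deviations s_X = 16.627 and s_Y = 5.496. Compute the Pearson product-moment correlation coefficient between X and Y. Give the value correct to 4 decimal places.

0.1361

r = Cov(X,Y) / (s_X · s_Y) = 12.438 / (16.627 × 5.496)
  = 12.438 / 91.3820 ≈ 0.1361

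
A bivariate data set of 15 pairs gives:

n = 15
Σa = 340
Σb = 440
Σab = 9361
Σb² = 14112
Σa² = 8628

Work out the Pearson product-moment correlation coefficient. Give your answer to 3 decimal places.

-0.581

r = (nΣab − ΣaΣb) / √[(nΣa² − (Σa)²)(nΣb² − (Σb)²)]
Numerator: 15×9361 − 340×440 = -9185
Denominator: √[(129420 − 115600)(211680 − 193600)] = √[13820 × 18080] = 15807.1376
r = -9185 / 15807.1376 ≈ -0.581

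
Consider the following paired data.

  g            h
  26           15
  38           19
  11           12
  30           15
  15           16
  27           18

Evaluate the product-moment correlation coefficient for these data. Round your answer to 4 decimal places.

0.7499

n = 6, Σg = 147, Σh = 95, Σg² = 4095, Σh² = 1535, Σgh = 2420
nΣgh − ΣgΣh = 14520 − 13965 = 555
nΣg² − (Σg)² = 24570 − 21609 = 2961; nΣh² − (Σh)² = 9210 − 9025 = 185
r = 555 / √(2961 × 185) = 555 / 740.1250 ≈ 0.7499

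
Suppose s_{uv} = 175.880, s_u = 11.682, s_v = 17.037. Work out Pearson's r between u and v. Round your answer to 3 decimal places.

0.884

r = Cov(u,v) / (s_u · s_v) = 175.880 / (11.682 × 17.037)
  = 175.880 / 199.0262 ≈ 0.884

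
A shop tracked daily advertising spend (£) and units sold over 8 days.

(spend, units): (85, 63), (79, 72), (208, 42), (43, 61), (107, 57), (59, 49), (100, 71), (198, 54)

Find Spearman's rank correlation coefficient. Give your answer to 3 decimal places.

Rank spend: 4, 3, 8, 1, 6, 2, 5, 7
Rank units: 6, 8, 1, 5, 4, 2, 7, 3
d = rank(spend) − rank(units): -2, -5, 7, -4, 2, 0, -2, 4; Σd² = 118
ρ = 1 − 6Σd² / [n(n²−1)] = 1 − 6×118 / (8×63) = 1 − 708/504 ≈ -0.405

-0.405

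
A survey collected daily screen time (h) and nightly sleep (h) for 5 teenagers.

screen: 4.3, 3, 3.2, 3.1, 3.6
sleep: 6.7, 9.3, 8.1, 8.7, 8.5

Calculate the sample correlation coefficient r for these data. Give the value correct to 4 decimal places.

n = 5, Σx = 17.2, Σy = 41.3, Σx² = 60.3, Σy² = 344.93, Σxy = 140.2
nΣxy − ΣxΣy = 701 − 710.36 = -9.36
nΣx² − (Σx)² = 301.5 − 295.84 = 5.66; nΣy² − (Σy)² = 1724.65 − 1705.69 = 18.96
r = -9.36 / √(5.66 × 18.96) = -9.36 / 10.3592 ≈ -0.9035

-0.9035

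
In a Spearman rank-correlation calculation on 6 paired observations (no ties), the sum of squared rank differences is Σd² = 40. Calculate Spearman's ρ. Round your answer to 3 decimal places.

ρ = 1 − 6Σd² / [n(n²−1)] = 1 − 6×40 / (6×35)
  = 1 − 240/210 = 1 − 1.1429 ≈ -0.143

-0.143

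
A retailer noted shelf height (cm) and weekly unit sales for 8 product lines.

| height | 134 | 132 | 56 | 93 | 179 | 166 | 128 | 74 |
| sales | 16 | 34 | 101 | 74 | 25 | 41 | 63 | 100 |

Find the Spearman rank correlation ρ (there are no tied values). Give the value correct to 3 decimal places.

Rank height: 6, 5, 1, 3, 8, 7, 4, 2
Rank sales: 1, 3, 8, 6, 2, 4, 5, 7
d = rank(height) − rank(sales): 5, 2, -7, -3, 6, 3, -1, -5; Σd² = 158
ρ = 1 − 6Σd² / [n(n²−1)] = 1 − 6×158 / (8×63) = 1 − 948/504 ≈ -0.881

-0.881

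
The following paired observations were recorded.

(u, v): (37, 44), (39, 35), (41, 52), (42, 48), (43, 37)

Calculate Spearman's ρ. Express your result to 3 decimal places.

0.100

Rank u: 1, 2, 3, 4, 5
Rank v: 3, 1, 5, 4, 2
d = rank(u) − rank(v): -2, 1, -2, 0, 3; Σd² = 18
ρ = 1 − 6Σd² / [n(n²−1)] = 1 − 6×18 / (5×24) = 1 − 108/120 ≈ 0.100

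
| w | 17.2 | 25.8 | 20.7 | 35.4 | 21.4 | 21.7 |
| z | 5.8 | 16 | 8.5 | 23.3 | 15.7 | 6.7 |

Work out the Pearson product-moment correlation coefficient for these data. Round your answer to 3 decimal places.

n = 6, Σw = 142.2, Σz = 76, Σw² = 3571.98, Σz² = 1196.16, Σwz = 1994.7
nΣwz − ΣwΣz = 11968.2 − 10807.2 = 1161
nΣw² − (Σw)² = 21431.88 − 20220.84 = 1211.04; nΣz² − (Σz)² = 7176.96 − 5776 = 1400.96
r = 1161 / √(1211.04 × 1400.96) = 1161 / 1302.5431 ≈ 0.891

0.891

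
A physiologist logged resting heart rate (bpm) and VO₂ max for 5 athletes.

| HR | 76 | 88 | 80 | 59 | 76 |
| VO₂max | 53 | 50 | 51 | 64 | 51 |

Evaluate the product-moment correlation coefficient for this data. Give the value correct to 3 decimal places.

n = 5, Σx = 379, Σy = 269, Σx² = 29177, Σy² = 14607, Σxy = 20160
nΣxy − ΣxΣy = 100800 − 101951 = -1151
nΣx² − (Σx)² = 145885 − 143641 = 2244; nΣy² − (Σy)² = 73035 − 72361 = 674
r = -1151 / √(2244 × 674) = -1151 / 1229.8195 ≈ -0.936

-0.936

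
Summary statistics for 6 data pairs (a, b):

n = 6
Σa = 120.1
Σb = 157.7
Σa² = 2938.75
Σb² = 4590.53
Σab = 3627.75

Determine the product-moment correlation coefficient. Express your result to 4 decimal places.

0.9651

r = (nΣab − ΣaΣb) / √[(nΣa² − (Σa)²)(nΣb² − (Σb)²)]
Numerator: 6×3627.75 − 120.1×157.7 = 2826.73
Denominator: √[(17632.5 − 14424.01)(27543.18 − 24869.29)] = √[3208.49 × 2673.89] = 2929.0185
r = 2826.73 / 2929.0185 ≈ 0.9651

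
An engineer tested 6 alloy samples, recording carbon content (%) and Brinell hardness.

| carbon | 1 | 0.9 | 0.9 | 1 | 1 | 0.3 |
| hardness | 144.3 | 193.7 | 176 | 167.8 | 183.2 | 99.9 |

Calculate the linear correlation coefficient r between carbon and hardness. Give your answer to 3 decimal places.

0.808

n = 6, Σx = 5.1, Σy = 964.9, Σx² = 4.71, Σy² = 161017.27, Σxy = 858
nΣxy − ΣxΣy = 5148 − 4920.99 = 227.01
nΣx² − (Σx)² = 28.26 − 26.01 = 2.25; nΣy² − (Σy)² = 966103.62 − 931032.01 = 35071.61
r = 227.01 / √(2.25 × 35071.61) = 227.01 / 280.9112 ≈ 0.808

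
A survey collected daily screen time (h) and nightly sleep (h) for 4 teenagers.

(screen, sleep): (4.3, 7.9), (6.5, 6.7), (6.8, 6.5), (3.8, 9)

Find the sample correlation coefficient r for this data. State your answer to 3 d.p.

n = 4, Σx = 21.4, Σy = 30.1, Σx² = 121.42, Σy² = 230.55, Σxy = 155.92
nΣxy − ΣxΣy = 623.68 − 644.14 = -20.46
nΣx² − (Σx)² = 485.68 − 457.96 = 27.72; nΣy² − (Σy)² = 922.2 − 906.01 = 16.19
r = -20.46 / √(27.72 × 16.19) = -20.46 / 21.1846 ≈ -0.966

-0.966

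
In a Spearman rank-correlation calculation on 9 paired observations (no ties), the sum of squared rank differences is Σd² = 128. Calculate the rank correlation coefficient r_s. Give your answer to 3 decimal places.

ρ = 1 − 6Σd² / [n(n²−1)] = 1 − 6×128 / (9×80)
  = 1 − 768/720 = 1 − 1.0667 ≈ -0.067

-0.067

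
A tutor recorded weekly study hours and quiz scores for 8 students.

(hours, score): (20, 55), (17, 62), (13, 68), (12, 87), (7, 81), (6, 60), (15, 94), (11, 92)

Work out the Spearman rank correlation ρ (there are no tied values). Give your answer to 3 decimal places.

-0.190

Rank hours: 8, 7, 5, 4, 2, 1, 6, 3
Rank score: 1, 3, 4, 6, 5, 2, 8, 7
d = rank(hours) − rank(score): 7, 4, 1, -2, -3, -1, -2, -4; Σd² = 100
ρ = 1 − 6Σd² / [n(n²−1)] = 1 − 6×100 / (8×63) = 1 − 600/504 ≈ -0.190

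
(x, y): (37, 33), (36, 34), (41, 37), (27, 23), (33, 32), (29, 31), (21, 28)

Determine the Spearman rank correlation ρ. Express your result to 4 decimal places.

Rank x: 6, 5, 7, 2, 4, 3, 1
Rank y: 5, 6, 7, 1, 4, 3, 2
d = rank(x) − rank(y): 1, -1, 0, 1, 0, 0, -1; Σd² = 4
ρ = 1 − 6Σd² / [n(n²−1)] = 1 − 6×4 / (7×48) = 1 − 24/336 ≈ 0.9286

0.9286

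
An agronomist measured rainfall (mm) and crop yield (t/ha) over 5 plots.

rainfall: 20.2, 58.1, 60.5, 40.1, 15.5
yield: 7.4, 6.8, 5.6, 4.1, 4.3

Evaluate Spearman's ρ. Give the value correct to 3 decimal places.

0.100

Rank rainfall: 2, 4, 5, 3, 1
Rank yield: 5, 4, 3, 1, 2
d = rank(rainfall) − rank(yield): -3, 0, 2, 2, -1; Σd² = 18
ρ = 1 − 6Σd² / [n(n²−1)] = 1 − 6×18 / (5×24) = 1 − 108/120 ≈ 0.100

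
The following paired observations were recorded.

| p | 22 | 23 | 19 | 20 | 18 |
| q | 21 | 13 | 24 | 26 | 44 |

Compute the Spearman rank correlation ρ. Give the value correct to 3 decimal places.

Rank p: 4, 5, 2, 3, 1
Rank q: 2, 1, 3, 4, 5
d = rank(p) − rank(q): 2, 4, -1, -1, -4; Σd² = 38
ρ = 1 − 6Σd² / [n(n²−1)] = 1 − 6×38 / (5×24) = 1 − 228/120 ≈ -0.900

-0.900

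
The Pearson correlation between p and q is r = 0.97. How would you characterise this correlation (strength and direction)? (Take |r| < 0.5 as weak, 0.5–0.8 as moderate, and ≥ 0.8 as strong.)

r = 0.97 > 0 so the relationship is positive.
|r| = 0.97, which falls in the strong range.

strong positive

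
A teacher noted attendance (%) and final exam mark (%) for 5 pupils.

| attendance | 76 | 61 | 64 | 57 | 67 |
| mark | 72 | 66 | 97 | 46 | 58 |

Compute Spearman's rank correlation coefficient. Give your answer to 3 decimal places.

0.500

Rank attendance: 5, 2, 3, 1, 4
Rank mark: 4, 3, 5, 1, 2
d = rank(attendance) − rank(mark): 1, -1, -2, 0, 2; Σd² = 10
ρ = 1 − 6Σd² / [n(n²−1)] = 1 − 6×10 / (5×24) = 1 − 60/120 ≈ 0.500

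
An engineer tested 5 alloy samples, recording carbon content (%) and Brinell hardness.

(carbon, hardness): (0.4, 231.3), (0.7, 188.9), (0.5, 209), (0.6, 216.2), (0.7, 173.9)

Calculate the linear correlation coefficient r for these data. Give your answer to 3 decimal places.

-0.888

n = 5, Σx = 2.9, Σy = 1019.3, Σx² = 1.75, Σy² = 209847.55, Σxy = 580.7
nΣxy − ΣxΣy = 2903.5 − 2955.97 = -52.47
nΣx² − (Σx)² = 8.75 − 8.41 = 0.34; nΣy² − (Σy)² = 1049237.75 − 1038972.49 = 10265.26
r = -52.47 / √(0.34 × 10265.26) = -52.47 / 59.0778 ≈ -0.888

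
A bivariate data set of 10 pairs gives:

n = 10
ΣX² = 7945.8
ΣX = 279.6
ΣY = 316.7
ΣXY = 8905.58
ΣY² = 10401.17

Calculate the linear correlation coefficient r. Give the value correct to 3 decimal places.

0.232

r = (nΣXY − ΣXΣY) / √[(nΣX² − (ΣX)²)(nΣY² − (ΣY)²)]
Numerator: 10×8905.58 − 279.6×316.7 = 506.48
Denominator: √[(79458 − 78176.16)(104011.7 − 100298.89)] = √[1281.84 × 3712.81] = 2181.5656
r = 506.48 / 2181.5656 ≈ 0.232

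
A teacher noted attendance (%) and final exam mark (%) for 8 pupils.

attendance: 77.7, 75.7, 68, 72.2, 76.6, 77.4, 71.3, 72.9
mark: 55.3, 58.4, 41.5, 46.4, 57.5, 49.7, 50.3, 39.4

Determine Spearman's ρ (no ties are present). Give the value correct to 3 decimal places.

Rank attendance: 8, 5, 1, 3, 6, 7, 2, 4
Rank mark: 6, 8, 2, 3, 7, 4, 5, 1
d = rank(attendance) − rank(mark): 2, -3, -1, 0, -1, 3, -3, 3; Σd² = 42
ρ = 1 − 6Σd² / [n(n²−1)] = 1 − 6×42 / (8×63) = 1 − 252/504 ≈ 0.500

0.500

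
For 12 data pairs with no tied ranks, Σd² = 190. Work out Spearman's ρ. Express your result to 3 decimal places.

0.336

ρ = 1 − 6Σd² / [n(n²−1)] = 1 − 6×190 / (12×143)
  = 1 − 1140/1716 = 1 − 0.6643 ≈ 0.336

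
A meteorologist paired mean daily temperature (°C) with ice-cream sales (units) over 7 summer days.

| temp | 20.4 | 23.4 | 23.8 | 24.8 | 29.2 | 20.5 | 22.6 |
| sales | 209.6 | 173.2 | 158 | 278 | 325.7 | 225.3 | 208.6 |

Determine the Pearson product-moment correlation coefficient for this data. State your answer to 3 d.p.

0.655

n = 7, Σx = 164.7, Σy = 1578.4, Σx² = 3928.85, Σy² = 376532.94, Σxy = 37826.97
nΣxy − ΣxΣy = 264788.79 − 259962.48 = 4826.31
nΣx² − (Σx)² = 27501.95 − 27126.09 = 375.86; nΣy² − (Σy)² = 2635730.58 − 2491346.56 = 144384.02
r = 4826.31 / √(375.86 × 144384.02) = 4826.31 / 7366.6938 ≈ 0.655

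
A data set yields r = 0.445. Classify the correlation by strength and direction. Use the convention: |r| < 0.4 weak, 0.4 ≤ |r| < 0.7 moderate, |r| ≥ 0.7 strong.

moderate positive

r = 0.445 > 0 so the relationship is positive.
|r| = 0.445, which falls in the moderate range.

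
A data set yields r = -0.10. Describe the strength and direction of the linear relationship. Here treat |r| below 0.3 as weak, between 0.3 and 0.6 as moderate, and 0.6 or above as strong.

r = -0.10 < 0 so the relationship is negative.
|r| = 0.10, which falls in the weak range.

weak negative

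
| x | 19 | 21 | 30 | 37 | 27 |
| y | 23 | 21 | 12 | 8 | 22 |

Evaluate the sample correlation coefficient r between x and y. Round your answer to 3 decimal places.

-0.905

n = 5, Σx = 134, Σy = 86, Σx² = 3800, Σy² = 1662, Σxy = 2128
nΣxy − ΣxΣy = 10640 − 11524 = -884
nΣx² − (Σx)² = 19000 − 17956 = 1044; nΣy² − (Σy)² = 8310 − 7396 = 914
r = -884 / √(1044 × 914) = -884 / 976.8398 ≈ -0.905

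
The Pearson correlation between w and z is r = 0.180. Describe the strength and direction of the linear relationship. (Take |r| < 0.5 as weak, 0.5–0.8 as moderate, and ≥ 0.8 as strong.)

r = 0.180 > 0 so the relationship is positive.
|r| = 0.180, which falls in the weak range.

weak positive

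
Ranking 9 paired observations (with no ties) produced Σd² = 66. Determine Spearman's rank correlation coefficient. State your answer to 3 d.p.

ρ = 1 − 6Σd² / [n(n²−1)] = 1 − 6×66 / (9×80)
  = 1 − 396/720 = 1 − 0.5500 ≈ 0.450

0.450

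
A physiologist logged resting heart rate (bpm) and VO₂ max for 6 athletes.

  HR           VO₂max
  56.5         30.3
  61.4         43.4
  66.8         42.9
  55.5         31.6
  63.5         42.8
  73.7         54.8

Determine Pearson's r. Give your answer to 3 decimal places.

0.955

n = 6, Σx = 377.4, Σy = 245.8, Σx² = 23968.64, Σy² = 10475.5, Σxy = 15752.79
nΣxy − ΣxΣy = 94516.74 − 92764.92 = 1751.82
nΣx² − (Σx)² = 143811.84 − 142430.76 = 1381.08; nΣy² − (Σy)² = 62853 − 60417.64 = 2435.36
r = 1751.82 / √(1381.08 × 2435.36) = 1751.82 / 1833.9648 ≈ 0.955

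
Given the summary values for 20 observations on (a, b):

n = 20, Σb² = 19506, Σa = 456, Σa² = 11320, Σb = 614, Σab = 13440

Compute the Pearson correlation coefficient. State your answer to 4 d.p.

-0.7185

r = (nΣab − ΣaΣb) / √[(nΣa² − (Σa)²)(nΣb² − (Σb)²)]
Numerator: 20×13440 − 456×614 = -11184
Denominator: √[(226400 − 207936)(390120 − 376996)] = √[18464 × 13124] = 15566.6803
r = -11184 / 15566.6803 ≈ -0.7185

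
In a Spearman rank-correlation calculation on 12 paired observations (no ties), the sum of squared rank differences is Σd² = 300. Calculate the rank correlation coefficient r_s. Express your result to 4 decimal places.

ρ = 1 − 6Σd² / [n(n²−1)] = 1 − 6×300 / (12×143)
  = 1 − 1800/1716 = 1 − 1.04895 ≈ -0.0490

-0.0490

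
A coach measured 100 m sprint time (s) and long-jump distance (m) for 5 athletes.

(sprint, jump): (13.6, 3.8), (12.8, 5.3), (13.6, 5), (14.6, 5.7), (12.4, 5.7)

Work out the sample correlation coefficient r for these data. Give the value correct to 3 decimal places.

n = 5, Σx = 67, Σy = 25.5, Σx² = 900.68, Σy² = 132.51, Σxy = 341.42
nΣxy − ΣxΣy = 1707.1 − 1708.5 = -1.4
nΣx² − (Σx)² = 4503.4 − 4489 = 14.4; nΣy² − (Σy)² = 662.55 − 650.25 = 12.3
r = -1.4 / √(14.4 × 12.3) = -1.4 / 13.3086 ≈ -0.105

-0.105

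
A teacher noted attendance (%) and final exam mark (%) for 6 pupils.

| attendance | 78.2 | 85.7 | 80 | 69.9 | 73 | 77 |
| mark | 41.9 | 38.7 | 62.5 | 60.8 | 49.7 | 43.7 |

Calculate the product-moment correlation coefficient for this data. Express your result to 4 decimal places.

n = 6, Σx = 463.8, Σy = 297.3, Σx² = 36003.74, Σy² = 15235.97, Σxy = 22836.09
nΣxy − ΣxΣy = 137016.54 − 137887.74 = -871.2
nΣx² − (Σx)² = 216022.44 − 215110.44 = 912; nΣy² − (Σy)² = 91415.82 − 88387.29 = 3028.53
r = -871.2 / √(912 × 3028.53) = -871.2 / 1661.9324 ≈ -0.5242

-0.5242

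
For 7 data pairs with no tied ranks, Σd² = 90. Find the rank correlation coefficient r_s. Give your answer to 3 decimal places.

ρ = 1 − 6Σd² / [n(n²−1)] = 1 − 6×90 / (7×48)
  = 1 − 540/336 = 1 − 1.6071 ≈ -0.607

-0.607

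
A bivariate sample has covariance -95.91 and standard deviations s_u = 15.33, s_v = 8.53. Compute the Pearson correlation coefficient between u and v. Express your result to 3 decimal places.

-0.733

r = Cov(u,v) / (s_u · s_v) = -95.91 / (15.33 × 8.53)
  = -95.91 / 130.7649 ≈ -0.733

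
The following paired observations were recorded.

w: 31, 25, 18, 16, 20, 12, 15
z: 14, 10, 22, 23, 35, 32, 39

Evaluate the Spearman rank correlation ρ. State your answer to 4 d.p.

Rank w: 7, 6, 4, 3, 5, 1, 2
Rank z: 2, 1, 3, 4, 6, 5, 7
d = rank(w) − rank(z): 5, 5, 1, -1, -1, -4, -5; Σd² = 94
ρ = 1 − 6Σd² / [n(n²−1)] = 1 − 6×94 / (7×48) = 1 − 564/336 ≈ -0.6786

-0.6786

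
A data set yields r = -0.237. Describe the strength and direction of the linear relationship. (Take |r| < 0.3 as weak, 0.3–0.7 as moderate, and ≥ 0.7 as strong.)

weak negative

r = -0.237 < 0 so the relationship is negative.
|r| = 0.237, which falls in the weak range.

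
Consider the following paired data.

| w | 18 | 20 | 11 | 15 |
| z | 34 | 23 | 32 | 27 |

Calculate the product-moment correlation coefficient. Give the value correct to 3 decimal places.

-0.463

n = 4, Σw = 64, Σz = 116, Σw² = 1070, Σz² = 3438, Σwz = 1829
nΣwz − ΣwΣz = 7316 − 7424 = -108
nΣw² − (Σw)² = 4280 − 4096 = 184; nΣz² − (Σz)² = 13752 − 13456 = 296
r = -108 / √(184 × 296) = -108 / 233.3752 ≈ -0.463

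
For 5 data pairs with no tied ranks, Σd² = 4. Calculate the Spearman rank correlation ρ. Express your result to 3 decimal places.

ρ = 1 − 6Σd² / [n(n²−1)] = 1 − 6×4 / (5×24)
  = 1 − 24/120 = 1 − 0.2000 ≈ 0.800

0.800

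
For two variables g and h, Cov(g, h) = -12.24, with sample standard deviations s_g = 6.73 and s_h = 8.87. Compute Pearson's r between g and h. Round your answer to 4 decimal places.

r = Cov(g,h) / (s_g · s_h) = -12.24 / (6.73 × 8.87)
  = -12.24 / 59.6951 ≈ -0.2050

-0.2050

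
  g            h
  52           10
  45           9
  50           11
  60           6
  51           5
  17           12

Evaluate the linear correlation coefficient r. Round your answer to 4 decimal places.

-0.6496

n = 6, Σg = 275, Σh = 53, Σg² = 13719, Σh² = 507, Σgh = 2294
nΣgh − ΣgΣh = 13764 − 14575 = -811
nΣg² − (Σg)² = 82314 − 75625 = 6689; nΣh² − (Σh)² = 3042 − 2809 = 233
r = -811 / √(6689 × 233) = -811 / 1248.4138 ≈ -0.6496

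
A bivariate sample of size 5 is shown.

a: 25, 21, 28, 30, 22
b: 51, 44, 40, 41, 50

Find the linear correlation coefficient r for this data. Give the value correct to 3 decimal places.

n = 5, Σa = 126, Σb = 226, Σa² = 3234, Σb² = 10318, Σab = 5649
nΣab − ΣaΣb = 28245 − 28476 = -231
nΣa² − (Σa)² = 16170 − 15876 = 294; nΣb² − (Σb)² = 51590 − 51076 = 514
r = -231 / √(294 × 514) = -231 / 388.7364 ≈ -0.594

-0.594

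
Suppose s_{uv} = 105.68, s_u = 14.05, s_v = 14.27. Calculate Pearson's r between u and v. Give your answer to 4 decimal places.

r = Cov(u,v) / (s_u · s_v) = 105.68 / (14.05 × 14.27)
  = 105.68 / 200.4935 ≈ 0.5271

0.5271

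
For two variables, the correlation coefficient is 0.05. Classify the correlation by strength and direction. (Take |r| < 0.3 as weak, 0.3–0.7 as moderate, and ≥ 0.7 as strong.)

weak positive

r = 0.05 > 0 so the relationship is positive.
|r| = 0.05, which falls in the weak range.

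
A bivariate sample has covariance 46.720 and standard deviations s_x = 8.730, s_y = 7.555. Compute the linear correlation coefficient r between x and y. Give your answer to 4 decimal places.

0.7084

r = Cov(x,y) / (s_x · s_y) = 46.720 / (8.730 × 7.555)
  = 46.720 / 65.9552 ≈ 0.7084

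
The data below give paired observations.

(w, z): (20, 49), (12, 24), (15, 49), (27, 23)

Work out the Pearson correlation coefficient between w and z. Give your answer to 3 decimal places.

n = 4, Σw = 74, Σz = 145, Σw² = 1498, Σz² = 5907, Σwz = 2624
nΣwz − ΣwΣz = 10496 − 10730 = -234
nΣw² − (Σw)² = 5992 − 5476 = 516; nΣz² − (Σz)² = 23628 − 21025 = 2603
r = -234 / √(516 × 2603) = -234 / 1158.9426 ≈ -0.202

-0.202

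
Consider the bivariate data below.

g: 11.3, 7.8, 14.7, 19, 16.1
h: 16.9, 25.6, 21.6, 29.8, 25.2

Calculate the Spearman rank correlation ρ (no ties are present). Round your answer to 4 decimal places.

0.4000

Rank g: 2, 1, 3, 5, 4
Rank h: 1, 4, 2, 5, 3
d = rank(g) − rank(h): 1, -3, 1, 0, 1; Σd² = 12
ρ = 1 − 6Σd² / [n(n²−1)] = 1 − 6×12 / (5×24) = 1 − 72/120 ≈ 0.4000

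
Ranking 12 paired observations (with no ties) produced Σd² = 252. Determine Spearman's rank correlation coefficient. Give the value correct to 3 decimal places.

0.119

ρ = 1 − 6Σd² / [n(n²−1)] = 1 − 6×252 / (12×143)
  = 1 − 1512/1716 = 1 − 0.8811 ≈ 0.119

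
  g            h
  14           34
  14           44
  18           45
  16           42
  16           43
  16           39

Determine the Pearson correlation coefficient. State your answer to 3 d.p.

0.533

n = 6, Σg = 94, Σh = 247, Σg² = 1484, Σh² = 10251, Σgh = 3886
nΣgh − ΣgΣh = 23316 − 23218 = 98
nΣg² − (Σg)² = 8904 − 8836 = 68; nΣh² − (Σh)² = 61506 − 61009 = 497
r = 98 / √(68 × 497) = 98 / 183.8369 ≈ 0.533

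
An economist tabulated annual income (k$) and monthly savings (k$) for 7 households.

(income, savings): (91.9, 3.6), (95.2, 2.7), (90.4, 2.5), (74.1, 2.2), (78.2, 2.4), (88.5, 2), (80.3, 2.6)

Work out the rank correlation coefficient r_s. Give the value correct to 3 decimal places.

Rank income: 6, 7, 5, 1, 2, 4, 3
Rank savings: 7, 6, 4, 2, 3, 1, 5
d = rank(income) − rank(savings): -1, 1, 1, -1, -1, 3, -2; Σd² = 18
ρ = 1 − 6Σd² / [n(n²−1)] = 1 − 6×18 / (7×48) = 1 − 108/336 ≈ 0.679

0.679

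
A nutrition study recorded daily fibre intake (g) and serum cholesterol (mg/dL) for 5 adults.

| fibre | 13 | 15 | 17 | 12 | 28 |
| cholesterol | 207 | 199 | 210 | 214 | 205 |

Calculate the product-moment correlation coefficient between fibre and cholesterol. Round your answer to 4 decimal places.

-0.2835

n = 5, Σx = 85, Σy = 1035, Σx² = 1611, Σy² = 214371, Σxy = 17554
nΣxy − ΣxΣy = 87770 − 87975 = -205
nΣx² − (Σx)² = 8055 − 7225 = 830; nΣy² − (Σy)² = 1071855 − 1071225 = 630
r = -205 / √(830 × 630) = -205 / 723.1182 ≈ -0.2835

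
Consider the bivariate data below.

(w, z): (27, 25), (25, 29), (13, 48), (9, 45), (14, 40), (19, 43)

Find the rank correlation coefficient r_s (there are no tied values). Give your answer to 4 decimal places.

-0.8857

Rank w: 6, 5, 2, 1, 3, 4
Rank z: 1, 2, 6, 5, 3, 4
d = rank(w) − rank(z): 5, 3, -4, -4, 0, 0; Σd² = 66
ρ = 1 − 6Σd² / [n(n²−1)] = 1 − 6×66 / (6×35) = 1 − 396/210 ≈ -0.8857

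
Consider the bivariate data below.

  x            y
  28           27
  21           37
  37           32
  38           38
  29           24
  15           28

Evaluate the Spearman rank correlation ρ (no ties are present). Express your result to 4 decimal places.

0.3143

Rank x: 3, 2, 5, 6, 4, 1
Rank y: 2, 5, 4, 6, 1, 3
d = rank(x) − rank(y): 1, -3, 1, 0, 3, -2; Σd² = 24
ρ = 1 − 6Σd² / [n(n²−1)] = 1 − 6×24 / (6×35) = 1 − 144/210 ≈ 0.3143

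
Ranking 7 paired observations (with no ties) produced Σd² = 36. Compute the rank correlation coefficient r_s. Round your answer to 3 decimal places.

0.357

ρ = 1 − 6Σd² / [n(n²−1)] = 1 − 6×36 / (7×48)
  = 1 − 216/336 = 1 − 0.6429 ≈ 0.357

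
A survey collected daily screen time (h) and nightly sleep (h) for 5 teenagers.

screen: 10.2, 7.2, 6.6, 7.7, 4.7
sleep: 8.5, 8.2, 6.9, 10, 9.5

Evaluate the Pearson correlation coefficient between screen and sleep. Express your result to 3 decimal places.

n = 5, Σx = 36.4, Σy = 43.1, Σx² = 280.82, Σy² = 377.35, Σxy = 312.93
nΣxy − ΣxΣy = 1564.65 − 1568.84 = -4.19
nΣx² − (Σx)² = 1404.1 − 1324.96 = 79.14; nΣy² − (Σy)² = 1886.75 − 1857.61 = 29.14
r = -4.19 / √(79.14 × 29.14) = -4.19 / 48.0223 ≈ -0.087

-0.087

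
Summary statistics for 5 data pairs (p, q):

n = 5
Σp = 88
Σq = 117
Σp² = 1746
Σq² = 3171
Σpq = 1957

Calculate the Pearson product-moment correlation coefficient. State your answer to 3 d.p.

-0.350

r = (nΣpq − ΣpΣq) / √[(nΣp² − (Σp)²)(nΣq² − (Σq)²)]
Numerator: 5×1957 − 88×117 = -511
Denominator: √[(8730 − 7744)(15855 − 13689)] = √[986 × 2166] = 1461.3952
r = -511 / 1461.3952 ≈ -0.350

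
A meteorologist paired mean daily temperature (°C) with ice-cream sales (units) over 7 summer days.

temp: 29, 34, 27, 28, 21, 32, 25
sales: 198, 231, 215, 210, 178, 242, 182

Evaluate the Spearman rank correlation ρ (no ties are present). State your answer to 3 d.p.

0.821

Rank temp: 5, 7, 3, 4, 1, 6, 2
Rank sales: 3, 6, 5, 4, 1, 7, 2
d = rank(temp) − rank(sales): 2, 1, -2, 0, 0, -1, 0; Σd² = 10
ρ = 1 − 6Σd² / [n(n²−1)] = 1 − 6×10 / (7×48) = 1 − 60/336 ≈ 0.821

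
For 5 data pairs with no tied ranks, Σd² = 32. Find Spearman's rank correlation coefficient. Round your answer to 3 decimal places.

ρ = 1 − 6Σd² / [n(n²−1)] = 1 − 6×32 / (5×24)
  = 1 − 192/120 = 1 − 1.6000 ≈ -0.600

-0.600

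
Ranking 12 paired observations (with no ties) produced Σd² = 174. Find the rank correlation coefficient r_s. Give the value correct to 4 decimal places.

0.3916

ρ = 1 − 6Σd² / [n(n²−1)] = 1 − 6×174 / (12×143)
  = 1 − 1044/1716 = 1 − 0.60839 ≈ 0.3916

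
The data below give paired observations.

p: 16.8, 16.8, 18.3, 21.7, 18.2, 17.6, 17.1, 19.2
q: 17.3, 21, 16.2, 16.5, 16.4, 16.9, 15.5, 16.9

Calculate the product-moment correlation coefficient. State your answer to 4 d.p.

-0.3264

n = 8, Σp = 145.7, Σq = 136.7, Σp² = 2672.31, Σq² = 2355.41, Σpq = 2483.4
nΣpq − ΣpΣq = 19867.2 − 19917.19 = -49.99
nΣp² − (Σp)² = 21378.48 − 21228.49 = 149.99; nΣq² − (Σq)² = 18843.28 − 18686.89 = 156.39
r = -49.99 / √(149.99 × 156.39) = -49.99 / 153.1566 ≈ -0.3264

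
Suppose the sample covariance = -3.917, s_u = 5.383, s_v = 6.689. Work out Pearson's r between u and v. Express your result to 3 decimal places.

r = Cov(u,v) / (s_u · s_v) = -3.917 / (5.383 × 6.689)
  = -3.917 / 36.0069 ≈ -0.109

-0.109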